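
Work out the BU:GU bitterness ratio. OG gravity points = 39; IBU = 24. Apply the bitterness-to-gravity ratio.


BU:GU = IBU / OG_points
BU:GU = 24 / 39

0.6154


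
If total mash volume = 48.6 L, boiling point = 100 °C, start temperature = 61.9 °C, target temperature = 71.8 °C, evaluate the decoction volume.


V_dec = V_total·(T_target − T_start)/(T_boil − T_start)
V_dec = 48.6·(71.8 − 61.9)/(100 − 61.9)

12.6283 L


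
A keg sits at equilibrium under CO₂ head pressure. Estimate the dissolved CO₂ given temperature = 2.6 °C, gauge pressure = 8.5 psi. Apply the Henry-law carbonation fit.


vols = (P + 14.695)·(0.01821 + 0.09011·e^(−0.04·T))
vols = (8.5 + 14.695)·(0.01821 + 0.09011·e^(−0.04·2.6))

2.3060 volumes


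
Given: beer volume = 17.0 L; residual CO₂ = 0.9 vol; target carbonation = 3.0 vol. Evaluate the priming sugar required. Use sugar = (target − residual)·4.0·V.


sugar = (3.0 − 0.9)·4.0·17.0

142.8000 g


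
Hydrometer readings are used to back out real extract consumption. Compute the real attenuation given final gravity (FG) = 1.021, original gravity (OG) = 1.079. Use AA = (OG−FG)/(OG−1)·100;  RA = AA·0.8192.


AA = (1.079 − 1.021)/(1.079 − 1)·100 = 73.4177
RA = 73.4177·0.8192

60.1438 %


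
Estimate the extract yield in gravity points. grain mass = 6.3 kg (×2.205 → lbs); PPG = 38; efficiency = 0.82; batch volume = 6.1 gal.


points = lbs × PPG × eff / vol
lbs = 6.3 × 2.205 = 13.8915
points = 13.8915 × 38 × 0.82 / 6.1

70.9605 points


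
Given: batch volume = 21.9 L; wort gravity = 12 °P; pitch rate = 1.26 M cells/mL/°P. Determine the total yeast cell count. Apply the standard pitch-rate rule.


cells (billions) = rate · V_L · °P
cells = 1.26 · 21.9 · 12

331.1280 billion cells


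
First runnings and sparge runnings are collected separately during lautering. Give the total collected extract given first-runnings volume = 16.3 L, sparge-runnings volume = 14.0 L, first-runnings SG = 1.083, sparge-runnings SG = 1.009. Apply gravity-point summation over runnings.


total = Σ (SG_i − 1)·1000·V_i
first = (1.083 − 1)·1000·16.3 = 1352.9000
sparge = (1.009 − 1)·1000·14.0 = 126.0000
total = 1352.9000 + 126.0000

1478.9000 gravity·L


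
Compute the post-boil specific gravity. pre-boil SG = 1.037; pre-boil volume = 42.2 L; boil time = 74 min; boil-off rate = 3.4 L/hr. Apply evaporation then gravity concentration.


V_post = V_pre − rate·(t/60);  SG_post = 1 + (SG_pre−1)·V_pre/V_post
V_post = 42.2 − 3.4·(74/60) = 38.0067
SG_post = 1 + (1.037 − 1)·42.2/38.0067

1.0411


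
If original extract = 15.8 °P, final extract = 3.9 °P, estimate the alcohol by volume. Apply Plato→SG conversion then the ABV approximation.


SG = 259/(259 − P);  ABV = (OG − FG)·131.25
OG = 259/(259 − 15.8) = 1.0650
FG = 259/(259 − 3.9) = 1.0153
ABV = (1.0650 − 1.0153)·131.25

6.5204 % ABV


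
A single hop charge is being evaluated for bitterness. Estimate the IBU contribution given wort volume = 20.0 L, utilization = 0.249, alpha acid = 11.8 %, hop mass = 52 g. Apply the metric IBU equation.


IBU = (α/100)·mass·U·1000 / V
IBU = (11.8/100)·52·0.249·1000 / 20.0

76.3932 IBU


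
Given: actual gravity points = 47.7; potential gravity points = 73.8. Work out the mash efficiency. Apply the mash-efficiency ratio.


efficiency = actual / potential × 100
efficiency = 47.7 / 73.8 × 100

64.6341 %


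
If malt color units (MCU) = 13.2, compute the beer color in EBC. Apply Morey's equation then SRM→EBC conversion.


SRM = 1.4922·MCU^0.6859;  EBC = SRM·1.97
SRM = 1.4922·13.2^0.6859 = 8.7585
EBC = 8.7585·1.97

17.2542 EBC


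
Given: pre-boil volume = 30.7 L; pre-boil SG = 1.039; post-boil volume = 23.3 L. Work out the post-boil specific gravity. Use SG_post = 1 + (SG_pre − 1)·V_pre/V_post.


pts_pre = (1.039 − 1)·1000 = 39.0000
pts_post = 39.0000·30.7/23.3 = 51.3863
SG_post = 1 + 51.3863/1000

1.0514


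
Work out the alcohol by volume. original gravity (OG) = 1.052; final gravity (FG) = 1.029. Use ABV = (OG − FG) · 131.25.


ABV = (1.052 − 1.029) · 131.25

3.0188 % ABV


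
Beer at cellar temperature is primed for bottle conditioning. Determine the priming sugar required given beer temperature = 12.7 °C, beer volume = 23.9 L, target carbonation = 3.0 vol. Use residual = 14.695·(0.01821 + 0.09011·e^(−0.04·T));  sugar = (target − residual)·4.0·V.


residual = 14.695·(0.01821 + 0.09011·e^(−0.04·12.7)) = 1.0643
sugar = (3.0 − 1.0643)·4.0·23.9

185.0487 g


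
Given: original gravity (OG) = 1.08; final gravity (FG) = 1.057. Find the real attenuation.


AA = (OG−FG)/(OG−1)·100;  RA = AA·0.8192
AA = (1.08 − 1.057)/(1.08 − 1)·100 = 28.7500
RA = 28.7500·0.8192

23.5520 %


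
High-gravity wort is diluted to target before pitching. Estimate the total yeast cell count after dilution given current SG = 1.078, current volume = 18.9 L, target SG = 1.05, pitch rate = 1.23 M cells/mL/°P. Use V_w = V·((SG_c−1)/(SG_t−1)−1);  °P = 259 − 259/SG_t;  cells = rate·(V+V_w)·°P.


V_w = 18.9·((1.078−1)/(1.05−1)−1) = 10.5840
V_final = 18.9 + 10.5840 = 29.4840
°P = 259 − 259/1.05 = 12.3333
cells = 1.23·29.4840·12.3333

447.2723 billion cells


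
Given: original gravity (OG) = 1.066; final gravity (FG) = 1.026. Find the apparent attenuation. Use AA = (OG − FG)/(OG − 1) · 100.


AA = (1.066 − 1.026)/(1.066 − 1) · 100

60.6061 %


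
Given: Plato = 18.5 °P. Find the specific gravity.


SG = 259/(259 − P)
SG = 259/(259 − 18.5)

1.0769


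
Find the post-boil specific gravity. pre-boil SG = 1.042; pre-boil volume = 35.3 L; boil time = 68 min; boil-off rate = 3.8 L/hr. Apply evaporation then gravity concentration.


V_post = V_pre − rate·(t/60);  SG_post = 1 + (SG_pre−1)·V_pre/V_post
V_post = 35.3 − 3.8·(68/60) = 30.9933
SG_post = 1 + (1.042 − 1)·35.3/30.9933

1.0478


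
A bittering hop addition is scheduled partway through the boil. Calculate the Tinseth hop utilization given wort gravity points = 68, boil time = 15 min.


U = 1.65·0.000125^(GP/1000) · (1 − e^(−0.04·t))/4.15
bigness = 1.65·0.000125^(68/1000) = 0.8955
boil_factor = (1 − e^(−0.04·15))/4.15 = 0.1087
U = 0.8955 · 0.1087

0.0974


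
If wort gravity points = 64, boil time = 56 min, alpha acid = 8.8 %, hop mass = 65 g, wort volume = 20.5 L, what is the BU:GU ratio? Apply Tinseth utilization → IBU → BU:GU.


U = 1.65·0.000125^(GP/1000)·(1−e^(−0.04t))/4.15;  IBU = (α/100)·m·U·1000/V;  BU:GU = IBU/GP
U = 1.65·0.000125^(64/1000)·(1−e^(−0.04·56))/4.15 = 0.1999
IBU = (8.8/100)·65·0.1999·1000/20.5 = 55.7693
BU:GU = 55.7693/64

0.8714


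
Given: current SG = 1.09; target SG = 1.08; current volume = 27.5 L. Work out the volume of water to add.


V_water = V·((SG_curr − 1)/(SG_target − 1) − 1)
V_water = 27.5·((1.09 − 1)/(1.08 − 1) − 1)

3.4375 L


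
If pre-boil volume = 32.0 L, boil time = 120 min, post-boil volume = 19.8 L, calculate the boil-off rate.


rate = (V_pre − V_post) / (t_min/60)
rate = (32.0 − 19.8) / (120/60)

6.1000 L/hr


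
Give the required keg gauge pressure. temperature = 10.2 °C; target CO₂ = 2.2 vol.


psi = vols/(0.01821 + 0.09011·e^(−0.04·T)) − 14.695
psi = 2.2/(0.01821 + 0.09011·e^(−0.04·10.2)) − 14.695

13.4627 psi


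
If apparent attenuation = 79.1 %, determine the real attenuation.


RA = AA · 0.8192
RA = 79.1 · 0.8192

64.7987 %


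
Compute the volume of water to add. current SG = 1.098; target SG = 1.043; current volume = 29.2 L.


V_water = V·((SG_curr − 1)/(SG_target − 1) − 1)
V_water = 29.2·((1.098 − 1)/(1.043 − 1) − 1)

37.3488 L


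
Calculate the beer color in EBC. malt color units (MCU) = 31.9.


SRM = 1.4922·MCU^0.6859;  EBC = SRM·1.97
SRM = 1.4922·31.9^0.6859 = 16.0427
EBC = 16.0427·1.97

31.6041 EBC


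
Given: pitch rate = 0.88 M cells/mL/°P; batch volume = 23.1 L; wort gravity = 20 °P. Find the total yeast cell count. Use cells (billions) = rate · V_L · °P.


cells = 0.88 · 23.1 · 20

406.5600 billion cells


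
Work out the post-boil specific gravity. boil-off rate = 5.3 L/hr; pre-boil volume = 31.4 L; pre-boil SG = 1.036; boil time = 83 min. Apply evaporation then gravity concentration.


V_post = V_pre − rate·(t/60);  SG_post = 1 + (SG_pre−1)·V_pre/V_post
V_post = 31.4 − 5.3·(83/60) = 24.0683
SG_post = 1 + (1.036 − 1)·31.4/24.0683

1.0470


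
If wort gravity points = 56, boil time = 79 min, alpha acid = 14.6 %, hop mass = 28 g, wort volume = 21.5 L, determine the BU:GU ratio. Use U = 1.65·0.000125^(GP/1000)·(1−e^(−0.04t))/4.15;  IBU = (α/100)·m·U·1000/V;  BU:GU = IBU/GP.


U = 1.65·0.000125^(56/1000)·(1−e^(−0.04·79))/4.15 = 0.2302
IBU = (14.6/100)·28·0.2302·1000/21.5 = 43.7631
BU:GU = 43.7631/56

0.7815


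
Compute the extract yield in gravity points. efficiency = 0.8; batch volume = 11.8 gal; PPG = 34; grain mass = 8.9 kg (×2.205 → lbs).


points = lbs × PPG × eff / vol
lbs = 8.9 × 2.205 = 19.6245
points = 19.6245 × 34 × 0.8 / 11.8

45.2361 points


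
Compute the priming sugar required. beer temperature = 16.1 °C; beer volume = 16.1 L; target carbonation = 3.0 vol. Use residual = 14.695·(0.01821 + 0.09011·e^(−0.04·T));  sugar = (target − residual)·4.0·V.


residual = 14.695·(0.01821 + 0.09011·e^(−0.04·16.1)) = 0.9630
sugar = (3.0 − 0.9630)·4.0·16.1

131.1808 g


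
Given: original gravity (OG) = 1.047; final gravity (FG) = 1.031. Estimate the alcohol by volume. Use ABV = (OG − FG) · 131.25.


ABV = (1.047 − 1.031) · 131.25

2.1000 % ABV


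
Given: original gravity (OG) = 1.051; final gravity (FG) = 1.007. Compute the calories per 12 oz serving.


ABW = (OG−FG)·131.25·0.79/FG;  °P = 259 − 259/SG (for OG→OE and FG→AE);  RE = 0.1808·OE + 0.8192·AE;  Cal = (6.9·ABW + 4·(RE−0.1))·FG·3.55
ABW = (1.051 − 1.007)·131.25·0.79/1.007 = 4.5305
OE = 259 − 259/1.051 = 12.5680 °P
AE = 259 − 259/1.007 = 1.8004 °P
RE = 0.1808·12.5680 + 0.8192·1.8004 = 3.7472 °P
Cal = (6.9·4.5305 + 4·(3.7472−0.1))·1.007·3.55

163.9049 kcal


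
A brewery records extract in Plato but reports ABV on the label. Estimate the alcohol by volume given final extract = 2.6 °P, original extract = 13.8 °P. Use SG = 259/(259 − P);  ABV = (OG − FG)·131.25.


OG = 259/(259 − 13.8) = 1.0563
FG = 259/(259 − 2.6) = 1.0101
ABV = (1.0563 − 1.0101)·131.25

6.0559 % ABV


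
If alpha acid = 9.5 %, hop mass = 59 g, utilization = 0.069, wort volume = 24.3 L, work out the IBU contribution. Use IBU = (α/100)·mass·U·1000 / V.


IBU = (9.5/100)·59·0.069·1000 / 24.3

15.9154 IBU


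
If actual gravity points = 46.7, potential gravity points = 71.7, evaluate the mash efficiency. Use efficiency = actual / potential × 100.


efficiency = 46.7 / 71.7 × 100

65.1325 %


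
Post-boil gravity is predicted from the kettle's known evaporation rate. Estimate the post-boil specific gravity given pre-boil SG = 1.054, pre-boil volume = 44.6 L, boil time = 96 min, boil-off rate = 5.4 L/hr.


V_post = V_pre − rate·(t/60);  SG_post = 1 + (SG_pre−1)·V_pre/V_post
V_post = 44.6 − 5.4·(96/60) = 35.9600
SG_post = 1 + (1.054 − 1)·44.6/35.9600

1.0670


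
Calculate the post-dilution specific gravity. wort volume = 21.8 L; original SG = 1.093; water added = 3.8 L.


SG_new = 1 + (SG_old − 1)·V_old/(V_old + V_water)
pts = (1.093 − 1)·1000·21.8/(21.8 + 3.8) = 79.1953
SG_new = 1 + 79.1953/1000

1.0792


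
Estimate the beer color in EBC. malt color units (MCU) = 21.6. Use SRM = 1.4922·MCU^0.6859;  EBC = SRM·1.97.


SRM = 1.4922·21.6^0.6859 = 12.2780
EBC = 12.2780·1.97

24.1877 EBC


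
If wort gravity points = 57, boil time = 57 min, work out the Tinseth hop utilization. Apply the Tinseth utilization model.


U = 1.65·0.000125^(GP/1000) · (1 − e^(−0.04·t))/4.15
bigness = 1.65·0.000125^(57/1000) = 0.9886
boil_factor = (1 − e^(−0.04·57))/4.15 = 0.2163
U = 0.9886 · 0.2163

0.2138


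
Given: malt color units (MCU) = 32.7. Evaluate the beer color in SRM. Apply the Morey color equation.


SRM = 1.4922 · MCU^0.6859
SRM = 1.4922 · 32.7^0.6859

16.3176 SRM


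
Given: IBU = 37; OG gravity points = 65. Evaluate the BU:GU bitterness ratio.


BU:GU = IBU / OG_points
BU:GU = 37 / 65

0.5692


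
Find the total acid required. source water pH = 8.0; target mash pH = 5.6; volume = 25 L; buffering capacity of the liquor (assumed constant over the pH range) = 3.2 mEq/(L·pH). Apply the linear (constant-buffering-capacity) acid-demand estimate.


acid = buffering capacity · (pH_source − pH_target) · V
acid = 3.2 · (8.0 − 5.6) · 25

192.0000 mEq


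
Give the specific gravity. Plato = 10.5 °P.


SG = 259/(259 − P)
SG = 259/(259 − 10.5)

1.0423


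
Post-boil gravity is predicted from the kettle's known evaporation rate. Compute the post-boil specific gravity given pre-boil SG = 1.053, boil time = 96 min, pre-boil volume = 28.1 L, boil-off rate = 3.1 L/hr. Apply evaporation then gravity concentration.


V_post = V_pre − rate·(t/60);  SG_post = 1 + (SG_pre−1)·V_pre/V_post
V_post = 28.1 − 3.1·(96/60) = 23.1400
SG_post = 1 + (1.053 − 1)·28.1/23.1400

1.0644


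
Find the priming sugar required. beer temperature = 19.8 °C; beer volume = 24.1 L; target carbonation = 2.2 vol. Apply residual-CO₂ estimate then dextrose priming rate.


residual = 14.695·(0.01821 + 0.09011·e^(−0.04·T));  sugar = (target − residual)·4.0·V
residual = 14.695·(0.01821 + 0.09011·e^(−0.04·19.8)) = 0.8674
sugar = (2.2 − 0.8674)·4.0·24.1

128.4664 g


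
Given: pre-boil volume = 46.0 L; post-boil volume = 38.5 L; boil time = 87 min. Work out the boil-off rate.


rate = (V_pre − V_post) / (t_min/60)
rate = (46.0 − 38.5) / (87/60)

5.1724 L/hr


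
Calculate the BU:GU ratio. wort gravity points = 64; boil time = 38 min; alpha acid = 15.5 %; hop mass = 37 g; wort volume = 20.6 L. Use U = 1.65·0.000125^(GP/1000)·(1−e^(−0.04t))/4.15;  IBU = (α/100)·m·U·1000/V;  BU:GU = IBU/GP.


U = 1.65·0.000125^(64/1000)·(1−e^(−0.04·38))/4.15 = 0.1748
IBU = (15.5/100)·37·0.1748·1000/20.6 = 48.6537
BU:GU = 48.6537/64

0.7602


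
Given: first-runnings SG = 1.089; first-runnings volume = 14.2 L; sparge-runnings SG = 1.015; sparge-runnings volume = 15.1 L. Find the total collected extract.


total = Σ (SG_i − 1)·1000·V_i
first = (1.089 − 1)·1000·14.2 = 1263.8000
sparge = (1.015 − 1)·1000·15.1 = 226.5000
total = 1263.8000 + 226.5000

1490.3000 gravity·L


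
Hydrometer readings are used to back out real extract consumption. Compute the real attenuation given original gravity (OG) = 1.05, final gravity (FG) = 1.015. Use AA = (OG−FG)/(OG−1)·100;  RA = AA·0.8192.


AA = (1.05 − 1.015)/(1.05 − 1)·100 = 70.0000
RA = 70.0000·0.8192

57.3440 %


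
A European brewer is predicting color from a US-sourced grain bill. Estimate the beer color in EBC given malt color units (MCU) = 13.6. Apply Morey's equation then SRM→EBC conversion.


SRM = 1.4922·MCU^0.6859;  EBC = SRM·1.97
SRM = 1.4922·13.6^0.6859 = 8.9397
EBC = 8.9397·1.97

17.6111 EBC


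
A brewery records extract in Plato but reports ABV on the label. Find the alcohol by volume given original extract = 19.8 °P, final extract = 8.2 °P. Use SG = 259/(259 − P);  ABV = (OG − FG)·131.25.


OG = 259/(259 − 19.8) = 1.0828
FG = 259/(259 − 8.2) = 1.0327
ABV = (1.0828 − 1.0327)·131.25

6.5731 % ABV


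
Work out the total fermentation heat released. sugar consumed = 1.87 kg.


Q = m_sugar · 590 kJ/kg
Q = 1.87 · 590

1103.3000 kJ


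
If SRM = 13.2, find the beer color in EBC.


EBC = SRM · 1.97
EBC = 13.2 · 1.97

26.0040 EBC


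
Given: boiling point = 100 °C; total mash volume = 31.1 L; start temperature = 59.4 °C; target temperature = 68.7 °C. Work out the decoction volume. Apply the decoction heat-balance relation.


V_dec = V_total·(T_target − T_start)/(T_boil − T_start)
V_dec = 31.1·(68.7 − 59.4)/(100 − 59.4)

7.1239 L


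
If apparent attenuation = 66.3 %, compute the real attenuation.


RA = AA · 0.8192
RA = 66.3 · 0.8192

54.3130 %


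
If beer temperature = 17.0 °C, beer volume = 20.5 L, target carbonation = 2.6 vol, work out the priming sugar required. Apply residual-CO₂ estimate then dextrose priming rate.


residual = 14.695·(0.01821 + 0.09011·e^(−0.04·T));  sugar = (target − residual)·4.0·V
residual = 14.695·(0.01821 + 0.09011·e^(−0.04·17.0)) = 0.9384
sugar = (2.6 − 0.9384)·4.0·20.5

136.2478 g


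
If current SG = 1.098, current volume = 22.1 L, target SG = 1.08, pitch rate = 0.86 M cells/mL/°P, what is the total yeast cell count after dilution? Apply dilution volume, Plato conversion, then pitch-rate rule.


V_w = V·((SG_c−1)/(SG_t−1)−1);  °P = 259 − 259/SG_t;  cells = rate·(V+V_w)·°P
V_w = 22.1·((1.098−1)/(1.08−1)−1) = 4.9725
V_final = 22.1 + 4.9725 = 27.0725
°P = 259 − 259/1.08 = 19.1852
cells = 0.86·27.0725·19.1852

446.6762 billion cells


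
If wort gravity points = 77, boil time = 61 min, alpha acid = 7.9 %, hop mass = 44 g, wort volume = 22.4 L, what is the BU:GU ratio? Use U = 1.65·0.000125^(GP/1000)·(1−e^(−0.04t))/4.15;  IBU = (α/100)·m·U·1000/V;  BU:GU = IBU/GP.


U = 1.65·0.000125^(77/1000)·(1−e^(−0.04·61))/4.15 = 0.1817
IBU = (7.9/100)·44·0.1817·1000/22.4 = 28.1919
BU:GU = 28.1919/77

0.3661


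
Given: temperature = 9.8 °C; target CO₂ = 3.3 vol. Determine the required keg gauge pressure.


psi = vols/(0.01821 + 0.09011·e^(−0.04·T)) − 14.695
psi = 3.3/(0.01821 + 0.09011·e^(−0.04·9.8)) − 14.695

27.0256 psi


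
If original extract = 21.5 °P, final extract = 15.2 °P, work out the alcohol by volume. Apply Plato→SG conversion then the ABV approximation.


SG = 259/(259 − P);  ABV = (OG − FG)·131.25
OG = 259/(259 − 21.5) = 1.0905
FG = 259/(259 − 15.2) = 1.0623
ABV = (1.0905 − 1.0623)·131.25

3.6986 % ABV


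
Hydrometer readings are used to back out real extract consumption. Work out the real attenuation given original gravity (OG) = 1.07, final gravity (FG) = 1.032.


AA = (OG−FG)/(OG−1)·100;  RA = AA·0.8192
AA = (1.07 − 1.032)/(1.07 − 1)·100 = 54.2857
RA = 54.2857·0.8192

44.4709 %


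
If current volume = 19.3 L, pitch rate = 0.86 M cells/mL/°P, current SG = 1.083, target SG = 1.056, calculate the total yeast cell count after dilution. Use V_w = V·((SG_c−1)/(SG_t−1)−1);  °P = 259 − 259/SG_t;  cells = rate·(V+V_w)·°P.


V_w = 19.3·((1.083−1)/(1.056−1)−1) = 9.3054
V_final = 19.3 + 9.3054 = 28.6054
°P = 259 − 259/1.056 = 13.7348
cells = 0.86·28.6054·13.7348

337.8856 billion cells


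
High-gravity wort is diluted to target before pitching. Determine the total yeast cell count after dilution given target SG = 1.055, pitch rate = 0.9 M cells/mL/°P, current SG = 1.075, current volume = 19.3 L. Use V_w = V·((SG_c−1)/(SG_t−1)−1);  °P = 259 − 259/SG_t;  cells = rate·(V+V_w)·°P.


V_w = 19.3·((1.075−1)/(1.055−1)−1) = 7.0182
V_final = 19.3 + 7.0182 = 26.3182
°P = 259 − 259/1.055 = 13.5024
cells = 0.9·26.3182·13.5024

319.8220 billion cells


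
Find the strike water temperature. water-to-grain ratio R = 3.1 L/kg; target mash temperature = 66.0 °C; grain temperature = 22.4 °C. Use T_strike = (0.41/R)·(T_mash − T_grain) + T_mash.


T_strike = (0.41/3.1)·(66.0 − 22.4) + 66.0

71.7665 °C


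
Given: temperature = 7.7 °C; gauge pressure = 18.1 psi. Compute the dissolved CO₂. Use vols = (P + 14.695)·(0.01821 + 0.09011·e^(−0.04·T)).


vols = (18.1 + 14.695)·(0.01821 + 0.09011·e^(−0.04·7.7))

2.7690 volumes


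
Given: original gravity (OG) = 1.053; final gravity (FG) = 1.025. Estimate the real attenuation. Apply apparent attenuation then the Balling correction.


AA = (OG−FG)/(OG−1)·100;  RA = AA·0.8192
AA = (1.053 − 1.025)/(1.053 − 1)·100 = 52.8302
RA = 52.8302·0.8192

43.2785 %


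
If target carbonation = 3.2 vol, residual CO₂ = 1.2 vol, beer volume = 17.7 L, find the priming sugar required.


sugar = (target − residual)·4.0·V
sugar = (3.2 − 1.2)·4.0·17.7

141.6000 g


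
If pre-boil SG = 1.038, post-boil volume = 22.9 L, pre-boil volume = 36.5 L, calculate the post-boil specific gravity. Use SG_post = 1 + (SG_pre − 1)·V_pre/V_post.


pts_pre = (1.038 − 1)·1000 = 38.0000
pts_post = 38.0000·36.5/22.9 = 60.5677
SG_post = 1 + 60.5677/1000

1.0606


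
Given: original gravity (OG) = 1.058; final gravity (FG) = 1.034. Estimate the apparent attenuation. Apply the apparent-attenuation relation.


AA = (OG − FG)/(OG − 1) · 100
AA = (1.058 − 1.034)/(1.058 − 1) · 100

41.3793 %


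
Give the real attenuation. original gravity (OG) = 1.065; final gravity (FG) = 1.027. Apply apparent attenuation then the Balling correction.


AA = (OG−FG)/(OG−1)·100;  RA = AA·0.8192
AA = (1.065 − 1.027)/(1.065 − 1)·100 = 58.4615
RA = 58.4615·0.8192

47.8917 %


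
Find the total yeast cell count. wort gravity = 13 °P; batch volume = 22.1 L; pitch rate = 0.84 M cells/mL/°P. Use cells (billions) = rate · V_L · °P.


cells = 0.84 · 22.1 · 13

241.3320 billion cells


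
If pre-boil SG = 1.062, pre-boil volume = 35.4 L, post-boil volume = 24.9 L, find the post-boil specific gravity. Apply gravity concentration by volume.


SG_post = 1 + (SG_pre − 1)·V_pre/V_post
pts_pre = (1.062 − 1)·1000 = 62.0000
pts_post = 62.0000·35.4/24.9 = 88.1446
SG_post = 1 + 88.1446/1000

1.0881


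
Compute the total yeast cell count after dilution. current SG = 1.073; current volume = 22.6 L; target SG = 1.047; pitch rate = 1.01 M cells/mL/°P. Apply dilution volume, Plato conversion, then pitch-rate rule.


V_w = V·((SG_c−1)/(SG_t−1)−1);  °P = 259 − 259/SG_t;  cells = rate·(V+V_w)·°P
V_w = 22.6·((1.073−1)/(1.047−1)−1) = 12.5021
V_final = 22.6 + 12.5021 = 35.1021
°P = 259 − 259/1.047 = 11.6266
cells = 1.01·35.1021·11.6266

412.1979 billion cells


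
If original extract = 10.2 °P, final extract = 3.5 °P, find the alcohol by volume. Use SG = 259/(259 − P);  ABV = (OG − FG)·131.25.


OG = 259/(259 − 10.2) = 1.0410
FG = 259/(259 − 3.5) = 1.0137
ABV = (1.0410 − 1.0137)·131.25

3.5829 % ABV


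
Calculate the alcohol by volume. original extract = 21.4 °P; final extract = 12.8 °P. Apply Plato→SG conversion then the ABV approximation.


SG = 259/(259 − P);  ABV = (OG − FG)·131.25
OG = 259/(259 − 21.4) = 1.0901
FG = 259/(259 − 12.8) = 1.0520
ABV = (1.0901 − 1.0520)·131.25

4.9976 % ABV


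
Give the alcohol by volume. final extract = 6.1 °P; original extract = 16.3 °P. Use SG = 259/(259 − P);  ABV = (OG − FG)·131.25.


OG = 259/(259 − 16.3) = 1.0672
FG = 259/(259 − 6.1) = 1.0241
ABV = (1.0672 − 1.0241)·131.25

5.6491 % ABV


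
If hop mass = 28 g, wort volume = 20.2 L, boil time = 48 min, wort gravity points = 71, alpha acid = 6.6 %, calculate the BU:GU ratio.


U = 1.65·0.000125^(GP/1000)·(1−e^(−0.04t))/4.15;  IBU = (α/100)·m·U·1000/V;  BU:GU = IBU/GP
U = 1.65·0.000125^(71/1000)·(1−e^(−0.04·48))/4.15 = 0.1793
IBU = (6.6/100)·28·0.1793·1000/20.2 = 16.3990
BU:GU = 16.3990/71

0.2310


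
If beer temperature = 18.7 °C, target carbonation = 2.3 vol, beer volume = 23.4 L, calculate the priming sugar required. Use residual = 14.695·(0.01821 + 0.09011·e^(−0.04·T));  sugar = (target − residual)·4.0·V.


residual = 14.695·(0.01821 + 0.09011·e^(−0.04·18.7)) = 0.8943
sugar = (2.3 − 0.8943)·4.0·23.4

131.5698 g


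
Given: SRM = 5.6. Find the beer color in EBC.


EBC = SRM · 1.97
EBC = 5.6 · 1.97

11.0320 EBC


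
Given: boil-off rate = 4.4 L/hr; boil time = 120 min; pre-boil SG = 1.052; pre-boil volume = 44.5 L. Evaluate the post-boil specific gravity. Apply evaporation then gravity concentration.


V_post = V_pre − rate·(t/60);  SG_post = 1 + (SG_pre−1)·V_pre/V_post
V_post = 44.5 − 4.4·(120/60) = 35.7000
SG_post = 1 + (1.052 − 1)·44.5/35.7000

1.0648


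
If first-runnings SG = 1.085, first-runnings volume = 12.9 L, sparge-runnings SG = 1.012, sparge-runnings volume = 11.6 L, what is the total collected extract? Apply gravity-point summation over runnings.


total = Σ (SG_i − 1)·1000·V_i
first = (1.085 − 1)·1000·12.9 = 1096.5000
sparge = (1.012 − 1)·1000·11.6 = 139.2000
total = 1096.5000 + 139.2000

1235.7000 gravity·L


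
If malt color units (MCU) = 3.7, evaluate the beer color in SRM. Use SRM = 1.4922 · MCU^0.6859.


SRM = 1.4922 · 3.7^0.6859

3.6606 SRM


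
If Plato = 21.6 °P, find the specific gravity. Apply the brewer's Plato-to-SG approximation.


SG = 259/(259 − P)
SG = 259/(259 − 21.6)

1.0910


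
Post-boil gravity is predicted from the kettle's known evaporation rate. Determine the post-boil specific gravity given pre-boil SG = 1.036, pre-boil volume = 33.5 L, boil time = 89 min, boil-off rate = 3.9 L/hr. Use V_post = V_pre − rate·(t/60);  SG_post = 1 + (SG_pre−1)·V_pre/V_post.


V_post = 33.5 − 3.9·(89/60) = 27.7150
SG_post = 1 + (1.036 − 1)·33.5/27.7150

1.0435


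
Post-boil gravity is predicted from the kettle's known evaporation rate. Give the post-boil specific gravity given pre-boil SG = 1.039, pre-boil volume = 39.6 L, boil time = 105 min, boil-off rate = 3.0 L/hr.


V_post = V_pre − rate·(t/60);  SG_post = 1 + (SG_pre−1)·V_pre/V_post
V_post = 39.6 − 3.0·(105/60) = 34.3500
SG_post = 1 + (1.039 − 1)·39.6/34.3500

1.0450


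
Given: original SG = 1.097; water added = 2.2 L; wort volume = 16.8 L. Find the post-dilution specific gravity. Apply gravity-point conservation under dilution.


SG_new = 1 + (SG_old − 1)·V_old/(V_old + V_water)
pts = (1.097 − 1)·1000·16.8/(16.8 + 2.2) = 85.7684
SG_new = 1 + 85.7684/1000

1.0858


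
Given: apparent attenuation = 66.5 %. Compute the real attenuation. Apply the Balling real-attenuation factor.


RA = AA · 0.8192
RA = 66.5 · 0.8192

54.4768 %


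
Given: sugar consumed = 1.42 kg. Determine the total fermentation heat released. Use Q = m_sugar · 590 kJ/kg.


Q = 1.42 · 590

837.8000 kJ


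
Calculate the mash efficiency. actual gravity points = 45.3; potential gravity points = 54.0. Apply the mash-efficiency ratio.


efficiency = actual / potential × 100
efficiency = 45.3 / 54.0 × 100

83.8889 %


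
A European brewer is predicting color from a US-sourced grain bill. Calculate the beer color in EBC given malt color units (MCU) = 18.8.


SRM = 1.4922·MCU^0.6859;  EBC = SRM·1.97
SRM = 1.4922·18.8^0.6859 = 11.1628
EBC = 11.1628·1.97

21.9907 EBC


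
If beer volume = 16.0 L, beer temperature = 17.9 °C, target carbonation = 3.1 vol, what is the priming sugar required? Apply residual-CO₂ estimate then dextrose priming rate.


residual = 14.695·(0.01821 + 0.09011·e^(−0.04·T));  sugar = (target − residual)·4.0·V
residual = 14.695·(0.01821 + 0.09011·e^(−0.04·17.9)) = 0.9147
sugar = (3.1 − 0.9147)·4.0·16.0

139.8579 g


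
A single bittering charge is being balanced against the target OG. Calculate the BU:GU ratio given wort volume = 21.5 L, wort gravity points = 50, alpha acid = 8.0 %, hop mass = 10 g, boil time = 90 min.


U = 1.65·0.000125^(GP/1000)·(1−e^(−0.04t))/4.15;  IBU = (α/100)·m·U·1000/V;  BU:GU = IBU/GP
U = 1.65·0.000125^(50/1000)·(1−e^(−0.04·90))/4.15 = 0.2467
IBU = (8.0/100)·10·0.2467·1000/21.5 = 9.1812
BU:GU = 9.1812/50

0.1836


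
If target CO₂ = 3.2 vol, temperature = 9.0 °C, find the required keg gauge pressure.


psi = vols/(0.01821 + 0.09011·e^(−0.04·T)) − 14.695
psi = 3.2/(0.01821 + 0.09011·e^(−0.04·9.0)) − 14.695

24.7734 psi


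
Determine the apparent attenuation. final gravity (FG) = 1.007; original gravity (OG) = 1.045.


AA = (OG − FG)/(OG − 1) · 100
AA = (1.045 − 1.007)/(1.045 − 1) · 100

84.4444 %


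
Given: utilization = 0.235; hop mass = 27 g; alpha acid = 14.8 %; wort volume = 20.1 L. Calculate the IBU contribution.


IBU = (α/100)·mass·U·1000 / V
IBU = (14.8/100)·27·0.235·1000 / 20.1

46.7194 IBU


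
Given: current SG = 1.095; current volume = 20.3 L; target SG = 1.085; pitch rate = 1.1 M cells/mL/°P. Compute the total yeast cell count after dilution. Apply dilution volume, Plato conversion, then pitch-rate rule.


V_w = V·((SG_c−1)/(SG_t−1)−1);  °P = 259 − 259/SG_t;  cells = rate·(V+V_w)·°P
V_w = 20.3·((1.095−1)/(1.085−1)−1) = 2.3882
V_final = 20.3 + 2.3882 = 22.6882
°P = 259 − 259/1.085 = 20.2903
cells = 1.1·22.6882·20.2903

506.3868 billion cells


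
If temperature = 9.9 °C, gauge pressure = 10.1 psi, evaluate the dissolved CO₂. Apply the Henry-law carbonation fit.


vols = (P + 14.695)·(0.01821 + 0.09011·e^(−0.04·T))
vols = (10.1 + 14.695)·(0.01821 + 0.09011·e^(−0.04·9.9))

1.9552 volumes


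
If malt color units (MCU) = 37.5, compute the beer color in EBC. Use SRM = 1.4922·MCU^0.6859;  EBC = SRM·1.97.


SRM = 1.4922·37.5^0.6859 = 17.9248
EBC = 17.9248·1.97

35.3119 EBC


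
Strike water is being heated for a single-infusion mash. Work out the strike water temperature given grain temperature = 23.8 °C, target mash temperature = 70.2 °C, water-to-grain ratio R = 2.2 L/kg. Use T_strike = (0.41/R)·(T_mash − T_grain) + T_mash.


T_strike = (0.41/2.2)·(70.2 − 23.8) + 70.2

78.8473 °C


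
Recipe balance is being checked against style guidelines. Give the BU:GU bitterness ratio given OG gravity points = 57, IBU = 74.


BU:GU = IBU / OG_points
BU:GU = 74 / 57

1.2982


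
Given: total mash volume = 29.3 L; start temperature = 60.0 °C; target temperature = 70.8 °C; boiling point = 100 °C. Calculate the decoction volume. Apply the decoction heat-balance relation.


V_dec = V_total·(T_target − T_start)/(T_boil − T_start)
V_dec = 29.3·(70.8 − 60.0)/(100 − 60.0)

7.9110 L


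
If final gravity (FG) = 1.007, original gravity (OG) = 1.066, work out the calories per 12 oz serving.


ABW = (OG−FG)·131.25·0.79/FG;  °P = 259 − 259/SG (for OG→OE and FG→AE);  RE = 0.1808·OE + 0.8192·AE;  Cal = (6.9·ABW + 4·(RE−0.1))·FG·3.55
ABW = (1.066 − 1.007)·131.25·0.79/1.007 = 6.0750
OE = 259 − 259/1.066 = 16.0356 °P
AE = 259 − 259/1.007 = 1.8004 °P
RE = 0.1808·16.0356 + 0.8192·1.8004 = 4.3741 °P
Cal = (6.9·6.0750 + 4·(4.3741−0.1))·1.007·3.55

210.9672 kcal


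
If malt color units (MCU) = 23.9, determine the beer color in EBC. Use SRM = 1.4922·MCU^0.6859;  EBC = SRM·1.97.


SRM = 1.4922·23.9^0.6859 = 13.1604
EBC = 13.1604·1.97

25.9261 EBC


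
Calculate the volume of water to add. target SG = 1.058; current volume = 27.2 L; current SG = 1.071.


V_water = V·((SG_curr − 1)/(SG_target − 1) − 1)
V_water = 27.2·((1.071 − 1)/(1.058 − 1) − 1)

6.0966 L


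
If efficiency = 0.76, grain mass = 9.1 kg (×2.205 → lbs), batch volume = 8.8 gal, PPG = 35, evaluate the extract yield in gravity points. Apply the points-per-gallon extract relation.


points = lbs × PPG × eff / vol
lbs = 9.1 × 2.205 = 20.0655
points = 20.0655 × 35 × 0.76 / 8.8

60.6525 points


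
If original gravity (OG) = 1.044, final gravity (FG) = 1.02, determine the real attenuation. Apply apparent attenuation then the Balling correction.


AA = (OG−FG)/(OG−1)·100;  RA = AA·0.8192
AA = (1.044 − 1.02)/(1.044 − 1)·100 = 54.5455
RA = 54.5455·0.8192

44.6836 %


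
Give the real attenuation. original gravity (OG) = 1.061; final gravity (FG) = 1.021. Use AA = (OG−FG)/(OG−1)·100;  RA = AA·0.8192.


AA = (1.061 − 1.021)/(1.061 − 1)·100 = 65.5738
RA = 65.5738·0.8192

53.7180 %


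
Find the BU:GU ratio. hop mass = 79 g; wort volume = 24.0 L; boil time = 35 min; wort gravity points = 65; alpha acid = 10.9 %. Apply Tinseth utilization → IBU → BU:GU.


U = 1.65·0.000125^(GP/1000)·(1−e^(−0.04t))/4.15;  IBU = (α/100)·m·U·1000/V;  BU:GU = IBU/GP
U = 1.65·0.000125^(65/1000)·(1−e^(−0.04·35))/4.15 = 0.1670
IBU = (10.9/100)·79·0.1670·1000/24.0 = 59.9245
BU:GU = 59.9245/65

0.9219


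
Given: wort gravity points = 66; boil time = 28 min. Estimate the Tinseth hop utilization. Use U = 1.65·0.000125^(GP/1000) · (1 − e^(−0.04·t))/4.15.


bigness = 1.65·0.000125^(66/1000) = 0.9118
boil_factor = (1 − e^(−0.04·28))/4.15 = 0.1623
U = 0.9118 · 0.1623

0.1480


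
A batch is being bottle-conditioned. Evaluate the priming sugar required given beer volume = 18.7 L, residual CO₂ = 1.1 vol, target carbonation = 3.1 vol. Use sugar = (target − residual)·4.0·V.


sugar = (3.1 − 1.1)·4.0·18.7

149.6000 g


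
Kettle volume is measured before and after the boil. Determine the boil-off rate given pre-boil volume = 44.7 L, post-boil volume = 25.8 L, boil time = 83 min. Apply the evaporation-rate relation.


rate = (V_pre − V_post) / (t_min/60)
rate = (44.7 − 25.8) / (83/60)

13.6627 L/hr


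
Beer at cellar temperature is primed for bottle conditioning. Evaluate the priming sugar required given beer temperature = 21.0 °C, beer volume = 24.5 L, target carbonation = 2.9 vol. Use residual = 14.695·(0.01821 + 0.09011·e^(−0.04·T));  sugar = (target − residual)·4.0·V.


residual = 14.695·(0.01821 + 0.09011·e^(−0.04·21.0)) = 0.8393
sugar = (2.9 − 0.8393)·4.0·24.5

201.9533 g


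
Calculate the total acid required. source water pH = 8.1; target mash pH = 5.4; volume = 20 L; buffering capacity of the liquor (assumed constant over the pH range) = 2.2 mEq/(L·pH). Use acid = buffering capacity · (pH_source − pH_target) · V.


acid = 2.2 · (8.1 − 5.4) · 20

118.8000 mEq


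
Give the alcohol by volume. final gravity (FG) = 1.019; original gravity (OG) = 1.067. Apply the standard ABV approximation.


ABV = (OG − FG) · 131.25
ABV = (1.067 − 1.019) · 131.25

6.3000 % ABV


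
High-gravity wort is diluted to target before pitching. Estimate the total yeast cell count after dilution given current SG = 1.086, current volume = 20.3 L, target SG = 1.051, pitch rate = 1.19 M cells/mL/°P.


V_w = V·((SG_c−1)/(SG_t−1)−1);  °P = 259 − 259/SG_t;  cells = rate·(V+V_w)·°P
V_w = 20.3·((1.086−1)/(1.051−1)−1) = 13.9314
V_final = 20.3 + 13.9314 = 34.2314
°P = 259 − 259/1.051 = 12.5680
cells = 1.19·34.2314·12.5680

511.9629 billion cells


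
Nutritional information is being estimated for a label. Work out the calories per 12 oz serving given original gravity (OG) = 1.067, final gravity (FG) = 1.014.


ABW = (OG−FG)·131.25·0.79/FG;  °P = 259 − 259/SG (for OG→OE and FG→AE);  RE = 0.1808·OE + 0.8192·AE;  Cal = (6.9·ABW + 4·(RE−0.1))·FG·3.55
ABW = (1.067 − 1.014)·131.25·0.79/1.014 = 5.4196
OE = 259 − 259/1.067 = 16.2634 °P
AE = 259 − 259/1.014 = 3.5759 °P
RE = 0.1808·16.2634 + 0.8192·3.5759 = 5.8698 °P
Cal = (6.9·5.4196 + 4·(5.8698−0.1))·1.014·3.55

217.6893 kcal


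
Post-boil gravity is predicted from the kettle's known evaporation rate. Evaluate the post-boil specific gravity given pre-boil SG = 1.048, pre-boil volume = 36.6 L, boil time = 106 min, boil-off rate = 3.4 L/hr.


V_post = V_pre − rate·(t/60);  SG_post = 1 + (SG_pre−1)·V_pre/V_post
V_post = 36.6 − 3.4·(106/60) = 30.5933
SG_post = 1 + (1.048 − 1)·36.6/30.5933

1.0574


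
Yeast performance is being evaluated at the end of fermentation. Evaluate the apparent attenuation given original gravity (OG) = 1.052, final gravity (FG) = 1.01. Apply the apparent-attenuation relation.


AA = (OG − FG)/(OG − 1) · 100
AA = (1.052 − 1.01)/(1.052 − 1) · 100

80.7692 %


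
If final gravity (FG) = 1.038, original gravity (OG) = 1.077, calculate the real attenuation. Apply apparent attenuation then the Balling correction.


AA = (OG−FG)/(OG−1)·100;  RA = AA·0.8192
AA = (1.077 − 1.038)/(1.077 − 1)·100 = 50.6494
RA = 50.6494·0.8192

41.4919 %


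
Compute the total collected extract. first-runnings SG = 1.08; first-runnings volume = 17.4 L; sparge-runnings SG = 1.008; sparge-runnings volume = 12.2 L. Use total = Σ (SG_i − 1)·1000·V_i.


first = (1.08 − 1)·1000·17.4 = 1392.0000
sparge = (1.008 − 1)·1000·12.2 = 97.6000
total = 1392.0000 + 97.6000

1489.6000 gravity·L


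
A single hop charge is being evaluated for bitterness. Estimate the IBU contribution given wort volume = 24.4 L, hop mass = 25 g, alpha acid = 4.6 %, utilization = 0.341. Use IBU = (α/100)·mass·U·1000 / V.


IBU = (4.6/100)·25·0.341·1000 / 24.4

16.0717 IBU


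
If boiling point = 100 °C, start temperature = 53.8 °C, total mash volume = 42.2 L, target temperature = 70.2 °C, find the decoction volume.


V_dec = V_total·(T_target − T_start)/(T_boil − T_start)
V_dec = 42.2·(70.2 − 53.8)/(100 − 53.8)

14.9801 L


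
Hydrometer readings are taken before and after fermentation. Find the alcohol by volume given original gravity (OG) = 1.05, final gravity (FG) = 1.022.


ABV = (OG − FG) · 131.25
ABV = (1.05 − 1.022) · 131.25

3.6750 % ABV


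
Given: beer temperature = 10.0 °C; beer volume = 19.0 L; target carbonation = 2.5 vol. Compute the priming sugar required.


residual = 14.695·(0.01821 + 0.09011·e^(−0.04·T));  sugar = (target − residual)·4.0·V
residual = 14.695·(0.01821 + 0.09011·e^(−0.04·10.0)) = 1.1552
sugar = (2.5 − 1.1552)·4.0·19.0

102.2039 g


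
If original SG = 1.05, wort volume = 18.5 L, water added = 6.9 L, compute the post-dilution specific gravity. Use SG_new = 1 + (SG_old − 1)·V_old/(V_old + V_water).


pts = (1.05 − 1)·1000·18.5/(18.5 + 6.9) = 36.4173
SG_new = 1 + 36.4173/1000

1.0364


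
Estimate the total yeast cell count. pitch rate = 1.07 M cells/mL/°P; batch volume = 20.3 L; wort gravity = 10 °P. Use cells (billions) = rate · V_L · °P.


cells = 1.07 · 20.3 · 10

217.2100 billion cells


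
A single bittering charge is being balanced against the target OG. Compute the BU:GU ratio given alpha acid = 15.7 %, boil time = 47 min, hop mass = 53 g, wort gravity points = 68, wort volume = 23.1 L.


U = 1.65·0.000125^(GP/1000)·(1−e^(−0.04t))/4.15;  IBU = (α/100)·m·U·1000/V;  BU:GU = IBU/GP
U = 1.65·0.000125^(68/1000)·(1−e^(−0.04·47))/4.15 = 0.1829
IBU = (15.7/100)·53·0.1829·1000/23.1 = 65.8693
BU:GU = 65.8693/68

0.9687


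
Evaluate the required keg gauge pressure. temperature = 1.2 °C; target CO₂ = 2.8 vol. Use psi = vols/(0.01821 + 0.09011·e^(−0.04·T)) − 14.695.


psi = 2.8/(0.01821 + 0.09011·e^(−0.04·1.2)) − 14.695

12.2030 psi


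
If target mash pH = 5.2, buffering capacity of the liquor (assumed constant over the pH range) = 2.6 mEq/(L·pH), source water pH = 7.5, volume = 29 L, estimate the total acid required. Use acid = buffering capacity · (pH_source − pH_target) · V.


acid = 2.6 · (7.5 − 5.2) · 29

173.4200 mEq


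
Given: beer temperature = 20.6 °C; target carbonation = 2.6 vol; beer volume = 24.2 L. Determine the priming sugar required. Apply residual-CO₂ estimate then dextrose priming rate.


residual = 14.695·(0.01821 + 0.09011·e^(−0.04·T));  sugar = (target − residual)·4.0·V
residual = 14.695·(0.01821 + 0.09011·e^(−0.04·20.6)) = 0.8485
sugar = (2.6 − 0.8485)·4.0·24.2

169.5479 g


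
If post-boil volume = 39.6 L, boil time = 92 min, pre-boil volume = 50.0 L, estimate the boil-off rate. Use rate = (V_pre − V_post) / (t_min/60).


rate = (50.0 − 39.6) / (92/60)

6.7826 L/hr
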